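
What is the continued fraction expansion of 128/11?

[11; 1, 1, 1, 3]

Run the Euclidean algorithm on 128 and 11; the successive quotients are the partial quotients a_0, a_1, ... (each step inverts the fractional part left over by the previous one):
  128 = 11*11 + 7, so a_0 = 11.
  11 = 1*7 + 4, so a_1 = 1.
  7 = 1*4 + 3, so a_2 = 1.
  4 = 1*3 + 1, so a_3 = 1.
  3 = 3*1 + 0, so a_4 = 3.
The remainder reaches 0 after 5 divisions, so the expansion has 5 partial quotients, read off in order.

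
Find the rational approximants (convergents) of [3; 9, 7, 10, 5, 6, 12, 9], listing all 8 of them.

3/1, 28/9, 199/64, 2018/649, 10289/3309, 63752/20503, 775313/249345, 7041569/2264608

Using the convergent recurrence p_i = a_i*p_{i-1} + p_{i-2}, q_i = a_i*q_{i-1} + q_{i-2} with p_{-2}=0, p_{-1}=1, q_{-2}=1, q_{-1}=0:
  i=0: a_0=3, p_0 = 3*1 + 0 = 3, q_0 = 3*0 + 1 = 1.
  i=1: a_1=9, p_1 = 9*3 + 1 = 28, q_1 = 9*1 + 0 = 9.
  i=2: a_2=7, p_2 = 7*28 + 3 = 199, q_2 = 7*9 + 1 = 64.
  i=3: a_3=10, p_3 = 10*199 + 28 = 2018, q_3 = 10*64 + 9 = 649.
  i=4: a_4=5, p_4 = 5*2018 + 199 = 10289, q_4 = 5*649 + 64 = 3309.
  i=5: a_5=6, p_5 = 6*10289 + 2018 = 63752, q_5 = 6*3309 + 649 = 20503.
  i=6: a_6=12, p_6 = 12*63752 + 10289 = 775313, q_6 = 12*20503 + 3309 = 249345.
  i=7: a_7=9, p_7 = 9*775313 + 63752 = 7041569, q_7 = 9*249345 + 20503 = 2264608.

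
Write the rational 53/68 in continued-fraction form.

Run the Euclidean algorithm on 53 and 68; the successive quotients are the partial quotients a_0, a_1, ... (each step inverts the fractional part left over by the previous one):
  53 = 0*68 + 53, so a_0 = 0.
  68 = 1*53 + 15, so a_1 = 1.
  53 = 3*15 + 8, so a_2 = 3.
  15 = 1*8 + 7, so a_3 = 1.
  8 = 1*7 + 1, so a_4 = 1.
  7 = 7*1 + 0, so a_5 = 7.
The remainder reaches 0 after 6 divisions, so the expansion has 6 partial quotients, read off in order.

[0; 1, 3, 1, 1, 7]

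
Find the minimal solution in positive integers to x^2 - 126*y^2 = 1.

(x, y) = (449, 40)

First expand sqrt(126) as a continued fraction. With x_i = (sqrt(126) + m_i)/d_i and (m_0, d_0) = (0, 1): a_0 = floor(sqrt(126)) = 11, since 11^2 = 121 <= 126 < 144 = 12^2.
Iterate m_{i+1} = d_i*a_i - m_i, d_{i+1} = (126 - m_{i+1}^2)/d_i, a_{i+1} = floor((a_0 + m_{i+1})/d_{i+1}):
  m_1 = 1*11 - 0 = 11, d_1 = (126 - 11^2)/1 = 5/1 = 5, a_1 = floor((11 + 11)/5) = 4.
  m_2 = 5*4 - 11 = 9, d_2 = (126 - 9^2)/5 = 45/5 = 9, a_2 = floor((11 + 9)/9) = 2.
  m_3 = 9*2 - 9 = 9, d_3 = (126 - 9^2)/9 = 45/9 = 5, a_3 = floor((11 + 9)/5) = 4.
  m_4 = 5*4 - 9 = 11, d_4 = (126 - 11^2)/5 = 5/5 = 1, a_4 = floor((11 + 11)/1) = 22.
  m_5 = 1*22 - 11 = 11, d_5 = (126 - 11^2)/1 = 5/1 = 5: (m_5, d_5) = (m_1, d_1) = (11, 5), so from here the quotients repeat a_1, ..., a_4; the period length is 4.
So sqrt(126) = [11; (4, 2, 4, 22)] with period length k = 4.
k is even, so the fundamental solution of x^2 - 126y^2 = 1 is (p_{k-1}, q_{k-1}) = (p_3, q_3); compute convergents through index 3.
Convergents (p_i = a_i*p_{i-1} + p_{i-2}, q_i = a_i*q_{i-1} + q_{i-2} with p_{-2}=0, p_{-1}=1, q_{-2}=1, q_{-1}=0):
  i=0: a_0=11, p_0 = 11*1 + 0 = 11, q_0 = 11*0 + 1 = 1.
  i=1: a_1=4, p_1 = 4*11 + 1 = 45, q_1 = 4*1 + 0 = 4.
  i=2: a_2=2, p_2 = 2*45 + 11 = 101, q_2 = 2*4 + 1 = 9.
  i=3: a_3=4, p_3 = 4*101 + 45 = 449, q_3 = 4*9 + 4 = 40.
Check: 449^2 - 126*40^2 = 201601 - 201600 = 1, so (x, y) = (449, 40) solves the equation, and by the theorem it is the least positive solution.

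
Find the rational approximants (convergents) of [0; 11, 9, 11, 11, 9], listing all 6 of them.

Using the convergent recurrence p_i = a_i*p_{i-1} + p_{i-2}, q_i = a_i*q_{i-1} + q_{i-2} with p_{-2}=0, p_{-1}=1, q_{-2}=1, q_{-1}=0:
  i=0: a_0=0, p_0 = 0*1 + 0 = 0, q_0 = 0*0 + 1 = 1.
  i=1: a_1=11, p_1 = 11*0 + 1 = 1, q_1 = 11*1 + 0 = 11.
  i=2: a_2=9, p_2 = 9*1 + 0 = 9, q_2 = 9*11 + 1 = 100.
  i=3: a_3=11, p_3 = 11*9 + 1 = 100, q_3 = 11*100 + 11 = 1111.
  i=4: a_4=11, p_4 = 11*100 + 9 = 1109, q_4 = 11*1111 + 100 = 12321.
  i=5: a_5=9, p_5 = 9*1109 + 100 = 10081, q_5 = 9*12321 + 1111 = 112000.

0/1, 1/11, 9/100, 100/1111, 1109/12321, 10081/112000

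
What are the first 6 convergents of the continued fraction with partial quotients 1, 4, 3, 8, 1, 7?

1/1, 5/4, 16/13, 133/108, 149/121, 1176/955

Using the convergent recurrence p_i = a_i*p_{i-1} + p_{i-2}, q_i = a_i*q_{i-1} + q_{i-2} with p_{-2}=0, p_{-1}=1, q_{-2}=1, q_{-1}=0:
  i=0: a_0=1, p_0 = 1*1 + 0 = 1, q_0 = 1*0 + 1 = 1.
  i=1: a_1=4, p_1 = 4*1 + 1 = 5, q_1 = 4*1 + 0 = 4.
  i=2: a_2=3, p_2 = 3*5 + 1 = 16, q_2 = 3*4 + 1 = 13.
  i=3: a_3=8, p_3 = 8*16 + 5 = 133, q_3 = 8*13 + 4 = 108.
  i=4: a_4=1, p_4 = 1*133 + 16 = 149, q_4 = 1*108 + 13 = 121.
  i=5: a_5=7, p_5 = 7*149 + 133 = 1176, q_5 = 7*121 + 108 = 955.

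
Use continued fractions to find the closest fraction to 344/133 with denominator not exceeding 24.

Expand x = 344/133 as a continued fraction with the Euclidean algorithm:
  344 = 2*133 + 78, so a_0 = 2.
  133 = 1*78 + 55, so a_1 = 1.
  78 = 1*55 + 23, so a_2 = 1.
  55 = 2*23 + 9, so a_3 = 2.
  23 = 2*9 + 5, so a_4 = 2.
  9 = 1*5 + 4, so a_5 = 1.
  5 = 1*4 + 1, so a_6 = 1.
  4 = 4*1 + 0, so a_7 = 4.
so x = [2; 1, 1, 2, 2, 1, 1, 4].
Convergents (p_i = a_i*p_{i-1} + p_{i-2}, q_i = a_i*q_{i-1} + q_{i-2} with p_{-2}=0, p_{-1}=1, q_{-2}=1, q_{-1}=0), until the denominator exceeds 24:
  i=0: a_0=2, p_0 = 2*1 + 0 = 2, q_0 = 2*0 + 1 = 1.
  i=1: a_1=1, p_1 = 1*2 + 1 = 3, q_1 = 1*1 + 0 = 1.
  i=2: a_2=1, p_2 = 1*3 + 2 = 5, q_2 = 1*1 + 1 = 2.
  i=3: a_3=2, p_3 = 2*5 + 3 = 13, q_3 = 2*2 + 1 = 5.
  i=4: a_4=2, p_4 = 2*13 + 5 = 31, q_4 = 2*5 + 2 = 12.
  i=5: a_5=1, p_5 = 1*31 + 13 = 44, q_5 = 1*12 + 5 = 17.
  i=6: a_6=1, p_6 = 1*44 + 31 = 75, q_6 = 1*17 + 12 = 29.
q_6 = 29 > 24, so the last convergent with denominator <= 24 is p_5/q_5 = 44/17.
The closest fraction with denominator <= 24 is either p_5/q_5 or the intermediate fraction (k*p_5 + p_4)/(k*q_5 + q_4) with the largest k >= 1 whose denominator stays <= 24; these approach x as k grows, and every other convergent or intermediate fraction in range is farther away.
Largest k: floor((24 - q_4)/q_5) = floor((24 - 12)/17) = 0.
Since k = 0, no intermediate fraction beyond p_5/q_5 has denominator <= 24, so the convergent 44/17 is the closest (its error is |344*17 - 44*133|/(133*17) = 4/2261).

44/17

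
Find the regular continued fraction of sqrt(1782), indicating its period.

Write x_i = (sqrt(1782) + m_i)/d_i with (m_0, d_0) = (0, 1). a_0 = floor(sqrt(1782)) = 42, since 42^2 = 1764 <= 1782 < 1849 = 43^2.
Iterate m_{i+1} = d_i*a_i - m_i, d_{i+1} = (1782 - m_{i+1}^2)/d_i, a_{i+1} = floor((a_0 + m_{i+1})/d_{i+1}):
  m_1 = 1*42 - 0 = 42, d_1 = (1782 - 42^2)/1 = 18/1 = 18, a_1 = floor((42 + 42)/18) = 4.
  m_2 = 18*4 - 42 = 30, d_2 = (1782 - 30^2)/18 = 882/18 = 49, a_2 = floor((42 + 30)/49) = 1.
  m_3 = 49*1 - 30 = 19, d_3 = (1782 - 19^2)/49 = 1421/49 = 29, a_3 = floor((42 + 19)/29) = 2.
  m_4 = 29*2 - 19 = 39, d_4 = (1782 - 39^2)/29 = 261/29 = 9, a_4 = floor((42 + 39)/9) = 9.
  m_5 = 9*9 - 39 = 42, d_5 = (1782 - 42^2)/9 = 18/9 = 2, a_5 = floor((42 + 42)/2) = 42.
  m_6 = 2*42 - 42 = 42, d_6 = (1782 - 42^2)/2 = 18/2 = 9, a_6 = floor((42 + 42)/9) = 9.
  m_7 = 9*9 - 42 = 39, d_7 = (1782 - 39^2)/9 = 261/9 = 29, a_7 = floor((42 + 39)/29) = 2.
  m_8 = 29*2 - 39 = 19, d_8 = (1782 - 19^2)/29 = 1421/29 = 49, a_8 = floor((42 + 19)/49) = 1.
  m_9 = 49*1 - 19 = 30, d_9 = (1782 - 30^2)/49 = 882/49 = 18, a_9 = floor((42 + 30)/18) = 4.
  m_10 = 18*4 - 30 = 42, d_10 = (1782 - 42^2)/18 = 18/18 = 1, a_10 = floor((42 + 42)/1) = 84.
  m_11 = 1*84 - 42 = 42, d_11 = (1782 - 42^2)/1 = 18/1 = 18: (m_11, d_11) = (m_1, d_1) = (42, 18), so from here the quotients repeat a_1, ..., a_10; the period length is 10.
Hence the expansion of sqrt(1782) is a_0 = 42 followed by the repeating block 4, 1, 2, 9, 42, 9, 2, 1, 4, 84 (period 10).

[42; (4, 1, 2, 9, 42, 9, 2, 1, 4, 84)]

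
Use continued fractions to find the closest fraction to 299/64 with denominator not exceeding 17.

14/3

Expand x = 299/64 as a continued fraction with the Euclidean algorithm:
  299 = 4*64 + 43, so a_0 = 4.
  64 = 1*43 + 21, so a_1 = 1.
  43 = 2*21 + 1, so a_2 = 2.
  21 = 21*1 + 0, so a_3 = 21.
so x = [4; 1, 2, 21].
Convergents (p_i = a_i*p_{i-1} + p_{i-2}, q_i = a_i*q_{i-1} + q_{i-2} with p_{-2}=0, p_{-1}=1, q_{-2}=1, q_{-1}=0), until the denominator exceeds 17:
  i=0: a_0=4, p_0 = 4*1 + 0 = 4, q_0 = 4*0 + 1 = 1.
  i=1: a_1=1, p_1 = 1*4 + 1 = 5, q_1 = 1*1 + 0 = 1.
  i=2: a_2=2, p_2 = 2*5 + 4 = 14, q_2 = 2*1 + 1 = 3.
  i=3: a_3=21, p_3 = 21*14 + 5 = 299, q_3 = 21*3 + 1 = 64.
q_3 = 64 > 17, so the last convergent with denominator <= 17 is p_2/q_2 = 14/3.
The closest fraction with denominator <= 17 is either p_2/q_2 or the intermediate fraction (k*p_2 + p_1)/(k*q_2 + q_1) with the largest k >= 1 whose denominator stays <= 17; these approach x as k grows, and every other convergent or intermediate fraction in range is farther away.
Largest k: floor((17 - q_1)/q_2) = floor((17 - 1)/3) = 5.
That gives (5*14 + 5)/(5*3 + 1) = 75/16.
Compare the errors: |x - 14/3| = |299*3 - 14*64|/(64*3) = 1/192, and |x - 75/16| = |299*16 - 75*64|/(64*16) = 16/1024.
Cross-multiplying, 1*1024 = 1024 < 3072 = 16*192, so 1/192 is smaller: the convergent 14/3 is closer to x than 75/16.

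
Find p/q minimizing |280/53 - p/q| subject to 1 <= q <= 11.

Expand x = 280/53 as a continued fraction with the Euclidean algorithm:
  280 = 5*53 + 15, so a_0 = 5.
  53 = 3*15 + 8, so a_1 = 3.
  15 = 1*8 + 7, so a_2 = 1.
  8 = 1*7 + 1, so a_3 = 1.
  7 = 7*1 + 0, so a_4 = 7.
so x = [5; 3, 1, 1, 7].
Convergents (p_i = a_i*p_{i-1} + p_{i-2}, q_i = a_i*q_{i-1} + q_{i-2} with p_{-2}=0, p_{-1}=1, q_{-2}=1, q_{-1}=0), until the denominator exceeds 11:
  i=0: a_0=5, p_0 = 5*1 + 0 = 5, q_0 = 5*0 + 1 = 1.
  i=1: a_1=3, p_1 = 3*5 + 1 = 16, q_1 = 3*1 + 0 = 3.
  i=2: a_2=1, p_2 = 1*16 + 5 = 21, q_2 = 1*3 + 1 = 4.
  i=3: a_3=1, p_3 = 1*21 + 16 = 37, q_3 = 1*4 + 3 = 7.
  i=4: a_4=7, p_4 = 7*37 + 21 = 280, q_4 = 7*7 + 4 = 53.
q_4 = 53 > 11, so the last convergent with denominator <= 11 is p_3/q_3 = 37/7.
The closest fraction with denominator <= 11 is either p_3/q_3 or the intermediate fraction (k*p_3 + p_2)/(k*q_3 + q_2) with the largest k >= 1 whose denominator stays <= 11; these approach x as k grows, and every other convergent or intermediate fraction in range is farther away.
Largest k: floor((11 - q_2)/q_3) = floor((11 - 4)/7) = 1.
That gives (1*37 + 21)/(1*7 + 4) = 58/11.
Compare the errors: |x - 37/7| = |280*7 - 37*53|/(53*7) = 1/371, and |x - 58/11| = |280*11 - 58*53|/(53*11) = 6/583.
Cross-multiplying, 1*583 = 583 < 2226 = 6*371, so 1/371 is smaller: the convergent 37/7 is closer to x than 58/11.

37/7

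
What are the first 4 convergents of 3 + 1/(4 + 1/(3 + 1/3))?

Using the convergent recurrence p_i = a_i*p_{i-1} + p_{i-2}, q_i = a_i*q_{i-1} + q_{i-2} with p_{-2}=0, p_{-1}=1, q_{-2}=1, q_{-1}=0:
  i=0: a_0=3, p_0 = 3*1 + 0 = 3, q_0 = 3*0 + 1 = 1.
  i=1: a_1=4, p_1 = 4*3 + 1 = 13, q_1 = 4*1 + 0 = 4.
  i=2: a_2=3, p_2 = 3*13 + 3 = 42, q_2 = 3*4 + 1 = 13.
  i=3: a_3=3, p_3 = 3*42 + 13 = 139, q_3 = 3*13 + 4 = 43.

3/1, 13/4, 42/13, 139/43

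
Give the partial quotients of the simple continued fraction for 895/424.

[2; 9, 47]

Run the Euclidean algorithm on 895 and 424; the successive quotients are the partial quotients a_0, a_1, ... (each step inverts the fractional part left over by the previous one):
  895 = 2*424 + 47, so a_0 = 2.
  424 = 9*47 + 1, so a_1 = 9.
  47 = 47*1 + 0, so a_2 = 47.
The remainder reaches 0 after 3 divisions, so the expansion has 3 partial quotients, read off in order.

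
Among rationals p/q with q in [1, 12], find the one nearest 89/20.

Expand x = 89/20 as a continued fraction with the Euclidean algorithm:
  89 = 4*20 + 9, so a_0 = 4.
  20 = 2*9 + 2, so a_1 = 2.
  9 = 4*2 + 1, so a_2 = 4.
  2 = 2*1 + 0, so a_3 = 2.
so x = [4; 2, 4, 2].
Convergents (p_i = a_i*p_{i-1} + p_{i-2}, q_i = a_i*q_{i-1} + q_{i-2} with p_{-2}=0, p_{-1}=1, q_{-2}=1, q_{-1}=0), until the denominator exceeds 12:
  i=0: a_0=4, p_0 = 4*1 + 0 = 4, q_0 = 4*0 + 1 = 1.
  i=1: a_1=2, p_1 = 2*4 + 1 = 9, q_1 = 2*1 + 0 = 2.
  i=2: a_2=4, p_2 = 4*9 + 4 = 40, q_2 = 4*2 + 1 = 9.
  i=3: a_3=2, p_3 = 2*40 + 9 = 89, q_3 = 2*9 + 2 = 20.
q_3 = 20 > 12, so the last convergent with denominator <= 12 is p_2/q_2 = 40/9.
The closest fraction with denominator <= 12 is either p_2/q_2 or the intermediate fraction (k*p_2 + p_1)/(k*q_2 + q_1) with the largest k >= 1 whose denominator stays <= 12; these approach x as k grows, and every other convergent or intermediate fraction in range is farther away.
Largest k: floor((12 - q_1)/q_2) = floor((12 - 2)/9) = 1.
That gives (1*40 + 9)/(1*9 + 2) = 49/11.
Compare the errors: |x - 40/9| = |89*9 - 40*20|/(20*9) = 1/180, and |x - 49/11| = |89*11 - 49*20|/(20*11) = 1/220.
Cross-multiplying, 1*180 = 180 < 220 = 1*220, so 1/220 is smaller: the intermediate fraction 49/11 is closer to x than 40/9.

49/11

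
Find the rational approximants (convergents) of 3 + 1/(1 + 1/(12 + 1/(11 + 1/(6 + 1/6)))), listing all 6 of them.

3/1, 4/1, 51/13, 565/144, 3441/877, 21211/5406

Using the convergent recurrence p_i = a_i*p_{i-1} + p_{i-2}, q_i = a_i*q_{i-1} + q_{i-2} with p_{-2}=0, p_{-1}=1, q_{-2}=1, q_{-1}=0:
  i=0: a_0=3, p_0 = 3*1 + 0 = 3, q_0 = 3*0 + 1 = 1.
  i=1: a_1=1, p_1 = 1*3 + 1 = 4, q_1 = 1*1 + 0 = 1.
  i=2: a_2=12, p_2 = 12*4 + 3 = 51, q_2 = 12*1 + 1 = 13.
  i=3: a_3=11, p_3 = 11*51 + 4 = 565, q_3 = 11*13 + 1 = 144.
  i=4: a_4=6, p_4 = 6*565 + 51 = 3441, q_4 = 6*144 + 13 = 877.
  i=5: a_5=6, p_5 = 6*3441 + 565 = 21211, q_5 = 6*877 + 144 = 5406.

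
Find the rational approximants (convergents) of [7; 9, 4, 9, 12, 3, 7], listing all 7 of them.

7/1, 64/9, 263/37, 2431/342, 29435/4141, 90736/12765, 664587/93496

Using the convergent recurrence p_i = a_i*p_{i-1} + p_{i-2}, q_i = a_i*q_{i-1} + q_{i-2} with p_{-2}=0, p_{-1}=1, q_{-2}=1, q_{-1}=0:
  i=0: a_0=7, p_0 = 7*1 + 0 = 7, q_0 = 7*0 + 1 = 1.
  i=1: a_1=9, p_1 = 9*7 + 1 = 64, q_1 = 9*1 + 0 = 9.
  i=2: a_2=4, p_2 = 4*64 + 7 = 263, q_2 = 4*9 + 1 = 37.
  i=3: a_3=9, p_3 = 9*263 + 64 = 2431, q_3 = 9*37 + 9 = 342.
  i=4: a_4=12, p_4 = 12*2431 + 263 = 29435, q_4 = 12*342 + 37 = 4141.
  i=5: a_5=3, p_5 = 3*29435 + 2431 = 90736, q_5 = 3*4141 + 342 = 12765.
  i=6: a_6=7, p_6 = 7*90736 + 29435 = 664587, q_6 = 7*12765 + 4141 = 93496.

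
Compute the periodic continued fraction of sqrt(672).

[25; (1, 11, 1, 50)]

Write x_i = (sqrt(672) + m_i)/d_i with (m_0, d_0) = (0, 1). a_0 = floor(sqrt(672)) = 25, since 25^2 = 625 <= 672 < 676 = 26^2.
Iterate m_{i+1} = d_i*a_i - m_i, d_{i+1} = (672 - m_{i+1}^2)/d_i, a_{i+1} = floor((a_0 + m_{i+1})/d_{i+1}):
  m_1 = 1*25 - 0 = 25, d_1 = (672 - 25^2)/1 = 47/1 = 47, a_1 = floor((25 + 25)/47) = 1.
  m_2 = 47*1 - 25 = 22, d_2 = (672 - 22^2)/47 = 188/47 = 4, a_2 = floor((25 + 22)/4) = 11.
  m_3 = 4*11 - 22 = 22, d_3 = (672 - 22^2)/4 = 188/4 = 47, a_3 = floor((25 + 22)/47) = 1.
  m_4 = 47*1 - 22 = 25, d_4 = (672 - 25^2)/47 = 47/47 = 1, a_4 = floor((25 + 25)/1) = 50.
  m_5 = 1*50 - 25 = 25, d_5 = (672 - 25^2)/1 = 47/1 = 47: (m_5, d_5) = (m_1, d_1) = (25, 47), so from here the quotients repeat a_1, ..., a_4; the period length is 4.
Hence the expansion of sqrt(672) is a_0 = 25 followed by the repeating block 1, 11, 1, 50 (period 4).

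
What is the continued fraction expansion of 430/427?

Run the Euclidean algorithm on 430 and 427; the successive quotients are the partial quotients a_0, a_1, ... (each step inverts the fractional part left over by the previous one):
  430 = 1*427 + 3, so a_0 = 1.
  427 = 142*3 + 1, so a_1 = 142.
  3 = 3*1 + 0, so a_2 = 3.
The remainder reaches 0 after 3 divisions, so the expansion has 3 partial quotients, read off in order.

[1; 142, 3]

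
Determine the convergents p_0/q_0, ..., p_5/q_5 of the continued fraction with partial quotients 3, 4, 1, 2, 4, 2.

Using the convergent recurrence p_i = a_i*p_{i-1} + p_{i-2}, q_i = a_i*q_{i-1} + q_{i-2} with p_{-2}=0, p_{-1}=1, q_{-2}=1, q_{-1}=0:
  i=0: a_0=3, p_0 = 3*1 + 0 = 3, q_0 = 3*0 + 1 = 1.
  i=1: a_1=4, p_1 = 4*3 + 1 = 13, q_1 = 4*1 + 0 = 4.
  i=2: a_2=1, p_2 = 1*13 + 3 = 16, q_2 = 1*4 + 1 = 5.
  i=3: a_3=2, p_3 = 2*16 + 13 = 45, q_3 = 2*5 + 4 = 14.
  i=4: a_4=4, p_4 = 4*45 + 16 = 196, q_4 = 4*14 + 5 = 61.
  i=5: a_5=2, p_5 = 2*196 + 45 = 437, q_5 = 2*61 + 14 = 136.

3/1, 13/4, 16/5, 45/14, 196/61, 437/136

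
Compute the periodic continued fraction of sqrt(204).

[14; (3, 1, 1, 6, 1, 1, 3, 28)]

Write x_i = (sqrt(204) + m_i)/d_i with (m_0, d_0) = (0, 1). a_0 = floor(sqrt(204)) = 14, since 14^2 = 196 <= 204 < 225 = 15^2.
Iterate m_{i+1} = d_i*a_i - m_i, d_{i+1} = (204 - m_{i+1}^2)/d_i, a_{i+1} = floor((a_0 + m_{i+1})/d_{i+1}):
  m_1 = 1*14 - 0 = 14, d_1 = (204 - 14^2)/1 = 8/1 = 8, a_1 = floor((14 + 14)/8) = 3.
  m_2 = 8*3 - 14 = 10, d_2 = (204 - 10^2)/8 = 104/8 = 13, a_2 = floor((14 + 10)/13) = 1.
  m_3 = 13*1 - 10 = 3, d_3 = (204 - 3^2)/13 = 195/13 = 15, a_3 = floor((14 + 3)/15) = 1.
  m_4 = 15*1 - 3 = 12, d_4 = (204 - 12^2)/15 = 60/15 = 4, a_4 = floor((14 + 12)/4) = 6.
  m_5 = 4*6 - 12 = 12, d_5 = (204 - 12^2)/4 = 60/4 = 15, a_5 = floor((14 + 12)/15) = 1.
  m_6 = 15*1 - 12 = 3, d_6 = (204 - 3^2)/15 = 195/15 = 13, a_6 = floor((14 + 3)/13) = 1.
  m_7 = 13*1 - 3 = 10, d_7 = (204 - 10^2)/13 = 104/13 = 8, a_7 = floor((14 + 10)/8) = 3.
  m_8 = 8*3 - 10 = 14, d_8 = (204 - 14^2)/8 = 8/8 = 1, a_8 = floor((14 + 14)/1) = 28.
  m_9 = 1*28 - 14 = 14, d_9 = (204 - 14^2)/1 = 8/1 = 8: (m_9, d_9) = (m_1, d_1) = (14, 8), so from here the quotients repeat a_1, ..., a_8; the period length is 8.
Hence the expansion of sqrt(204) is a_0 = 14 followed by the repeating block 3, 1, 1, 6, 1, 1, 3, 28 (period 8).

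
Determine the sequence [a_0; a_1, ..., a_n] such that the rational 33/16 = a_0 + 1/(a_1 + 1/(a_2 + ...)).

[2; 16]

Run the Euclidean algorithm on 33 and 16; the successive quotients are the partial quotients a_0, a_1, ... (each step inverts the fractional part left over by the previous one):
  33 = 2*16 + 1, so a_0 = 2.
  16 = 16*1 + 0, so a_1 = 16.
The remainder reaches 0 after 2 divisions, so the expansion has 2 partial quotients, read off in order.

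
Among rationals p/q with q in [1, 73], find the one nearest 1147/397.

Expand x = 1147/397 as a continued fraction with the Euclidean algorithm:
  1147 = 2*397 + 353, so a_0 = 2.
  397 = 1*353 + 44, so a_1 = 1.
  353 = 8*44 + 1, so a_2 = 8.
  44 = 44*1 + 0, so a_3 = 44.
so x = [2; 1, 8, 44].
Convergents (p_i = a_i*p_{i-1} + p_{i-2}, q_i = a_i*q_{i-1} + q_{i-2} with p_{-2}=0, p_{-1}=1, q_{-2}=1, q_{-1}=0), until the denominator exceeds 73:
  i=0: a_0=2, p_0 = 2*1 + 0 = 2, q_0 = 2*0 + 1 = 1.
  i=1: a_1=1, p_1 = 1*2 + 1 = 3, q_1 = 1*1 + 0 = 1.
  i=2: a_2=8, p_2 = 8*3 + 2 = 26, q_2 = 8*1 + 1 = 9.
  i=3: a_3=44, p_3 = 44*26 + 3 = 1147, q_3 = 44*9 + 1 = 397.
q_3 = 397 > 73, so the last convergent with denominator <= 73 is p_2/q_2 = 26/9.
The closest fraction with denominator <= 73 is either p_2/q_2 or the intermediate fraction (k*p_2 + p_1)/(k*q_2 + q_1) with the largest k >= 1 whose denominator stays <= 73; these approach x as k grows, and every other convergent or intermediate fraction in range is farther away.
Largest k: floor((73 - q_1)/q_2) = floor((73 - 1)/9) = 8.
That gives (8*26 + 3)/(8*9 + 1) = 211/73.
Compare the errors: |x - 26/9| = |1147*9 - 26*397|/(397*9) = 1/3573, and |x - 211/73| = |1147*73 - 211*397|/(397*73) = 36/28981.
Cross-multiplying, 1*28981 = 28981 < 128628 = 36*3573, so 1/3573 is smaller: the convergent 26/9 is closer to x than 211/73.

26/9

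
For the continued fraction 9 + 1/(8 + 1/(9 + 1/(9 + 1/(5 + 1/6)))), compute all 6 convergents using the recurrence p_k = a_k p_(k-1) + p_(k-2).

Using the convergent recurrence p_i = a_i*p_{i-1} + p_{i-2}, q_i = a_i*q_{i-1} + q_{i-2} with p_{-2}=0, p_{-1}=1, q_{-2}=1, q_{-1}=0:
  i=0: a_0=9, p_0 = 9*1 + 0 = 9, q_0 = 9*0 + 1 = 1.
  i=1: a_1=8, p_1 = 8*9 + 1 = 73, q_1 = 8*1 + 0 = 8.
  i=2: a_2=9, p_2 = 9*73 + 9 = 666, q_2 = 9*8 + 1 = 73.
  i=3: a_3=9, p_3 = 9*666 + 73 = 6067, q_3 = 9*73 + 8 = 665.
  i=4: a_4=5, p_4 = 5*6067 + 666 = 31001, q_4 = 5*665 + 73 = 3398.
  i=5: a_5=6, p_5 = 6*31001 + 6067 = 192073, q_5 = 6*3398 + 665 = 21053.

9/1, 73/8, 666/73, 6067/665, 31001/3398, 192073/21053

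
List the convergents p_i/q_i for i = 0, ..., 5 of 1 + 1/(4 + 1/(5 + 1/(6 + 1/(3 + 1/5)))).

Using the convergent recurrence p_i = a_i*p_{i-1} + p_{i-2}, q_i = a_i*q_{i-1} + q_{i-2} with p_{-2}=0, p_{-1}=1, q_{-2}=1, q_{-1}=0:
  i=0: a_0=1, p_0 = 1*1 + 0 = 1, q_0 = 1*0 + 1 = 1.
  i=1: a_1=4, p_1 = 4*1 + 1 = 5, q_1 = 4*1 + 0 = 4.
  i=2: a_2=5, p_2 = 5*5 + 1 = 26, q_2 = 5*4 + 1 = 21.
  i=3: a_3=6, p_3 = 6*26 + 5 = 161, q_3 = 6*21 + 4 = 130.
  i=4: a_4=3, p_4 = 3*161 + 26 = 509, q_4 = 3*130 + 21 = 411.
  i=5: a_5=5, p_5 = 5*509 + 161 = 2706, q_5 = 5*411 + 130 = 2185.

1/1, 5/4, 26/21, 161/130, 509/411, 2706/2185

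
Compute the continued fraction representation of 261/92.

Run the Euclidean algorithm on 261 and 92; the successive quotients are the partial quotients a_0, a_1, ... (each step inverts the fractional part left over by the previous one):
  261 = 2*92 + 77, so a_0 = 2.
  92 = 1*77 + 15, so a_1 = 1.
  77 = 5*15 + 2, so a_2 = 5.
  15 = 7*2 + 1, so a_3 = 7.
  2 = 2*1 + 0, so a_4 = 2.
The remainder reaches 0 after 5 divisions, so the expansion has 5 partial quotients, read off in order.

[2; 1, 5, 7, 2]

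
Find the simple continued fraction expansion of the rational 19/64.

[0; 3, 2, 1, 2, 2]

Run the Euclidean algorithm on 19 and 64; the successive quotients are the partial quotients a_0, a_1, ... (each step inverts the fractional part left over by the previous one):
  19 = 0*64 + 19, so a_0 = 0.
  64 = 3*19 + 7, so a_1 = 3.
  19 = 2*7 + 5, so a_2 = 2.
  7 = 1*5 + 2, so a_3 = 1.
  5 = 2*2 + 1, so a_4 = 2.
  2 = 2*1 + 0, so a_5 = 2.
The remainder reaches 0 after 6 divisions, so the expansion has 6 partial quotients, read off in order.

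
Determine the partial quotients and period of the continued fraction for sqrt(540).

[23; (4, 4, 1, 10, 1, 4, 4, 46)]

Write x_i = (sqrt(540) + m_i)/d_i with (m_0, d_0) = (0, 1). a_0 = floor(sqrt(540)) = 23, since 23^2 = 529 <= 540 < 576 = 24^2.
Iterate m_{i+1} = d_i*a_i - m_i, d_{i+1} = (540 - m_{i+1}^2)/d_i, a_{i+1} = floor((a_0 + m_{i+1})/d_{i+1}):
  m_1 = 1*23 - 0 = 23, d_1 = (540 - 23^2)/1 = 11/1 = 11, a_1 = floor((23 + 23)/11) = 4.
  m_2 = 11*4 - 23 = 21, d_2 = (540 - 21^2)/11 = 99/11 = 9, a_2 = floor((23 + 21)/9) = 4.
  m_3 = 9*4 - 21 = 15, d_3 = (540 - 15^2)/9 = 315/9 = 35, a_3 = floor((23 + 15)/35) = 1.
  m_4 = 35*1 - 15 = 20, d_4 = (540 - 20^2)/35 = 140/35 = 4, a_4 = floor((23 + 20)/4) = 10.
  m_5 = 4*10 - 20 = 20, d_5 = (540 - 20^2)/4 = 140/4 = 35, a_5 = floor((23 + 20)/35) = 1.
  m_6 = 35*1 - 20 = 15, d_6 = (540 - 15^2)/35 = 315/35 = 9, a_6 = floor((23 + 15)/9) = 4.
  m_7 = 9*4 - 15 = 21, d_7 = (540 - 21^2)/9 = 99/9 = 11, a_7 = floor((23 + 21)/11) = 4.
  m_8 = 11*4 - 21 = 23, d_8 = (540 - 23^2)/11 = 11/11 = 1, a_8 = floor((23 + 23)/1) = 46.
  m_9 = 1*46 - 23 = 23, d_9 = (540 - 23^2)/1 = 11/1 = 11: (m_9, d_9) = (m_1, d_1) = (23, 11), so from here the quotients repeat a_1, ..., a_8; the period length is 8.
Hence the expansion of sqrt(540) is a_0 = 23 followed by the repeating block 4, 4, 1, 10, 1, 4, 4, 46 (period 8).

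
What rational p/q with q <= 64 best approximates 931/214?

248/57

Expand x = 931/214 as a continued fraction with the Euclidean algorithm:
  931 = 4*214 + 75, so a_0 = 4.
  214 = 2*75 + 64, so a_1 = 2.
  75 = 1*64 + 11, so a_2 = 1.
  64 = 5*11 + 9, so a_3 = 5.
  11 = 1*9 + 2, so a_4 = 1.
  9 = 4*2 + 1, so a_5 = 4.
  2 = 2*1 + 0, so a_6 = 2.
so x = [4; 2, 1, 5, 1, 4, 2].
Convergents (p_i = a_i*p_{i-1} + p_{i-2}, q_i = a_i*q_{i-1} + q_{i-2} with p_{-2}=0, p_{-1}=1, q_{-2}=1, q_{-1}=0), until the denominator exceeds 64:
  i=0: a_0=4, p_0 = 4*1 + 0 = 4, q_0 = 4*0 + 1 = 1.
  i=1: a_1=2, p_1 = 2*4 + 1 = 9, q_1 = 2*1 + 0 = 2.
  i=2: a_2=1, p_2 = 1*9 + 4 = 13, q_2 = 1*2 + 1 = 3.
  i=3: a_3=5, p_3 = 5*13 + 9 = 74, q_3 = 5*3 + 2 = 17.
  i=4: a_4=1, p_4 = 1*74 + 13 = 87, q_4 = 1*17 + 3 = 20.
  i=5: a_5=4, p_5 = 4*87 + 74 = 422, q_5 = 4*20 + 17 = 97.
q_5 = 97 > 64, so the last convergent with denominator <= 64 is p_4/q_4 = 87/20.
The closest fraction with denominator <= 64 is either p_4/q_4 or the intermediate fraction (k*p_4 + p_3)/(k*q_4 + q_3) with the largest k >= 1 whose denominator stays <= 64; these approach x as k grows, and every other convergent or intermediate fraction in range is farther away.
Largest k: floor((64 - q_3)/q_4) = floor((64 - 17)/20) = 2.
That gives (2*87 + 74)/(2*20 + 17) = 248/57.
Compare the errors: |x - 87/20| = |931*20 - 87*214|/(214*20) = 2/4280, and |x - 248/57| = |931*57 - 248*214|/(214*57) = 5/12198.
Cross-multiplying, 5*4280 = 21400 < 24396 = 2*12198, so 5/12198 is smaller: the intermediate fraction 248/57 is closer to x than 87/20.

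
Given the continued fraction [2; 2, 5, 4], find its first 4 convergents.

2/1, 5/2, 27/11, 113/46

Using the convergent recurrence p_i = a_i*p_{i-1} + p_{i-2}, q_i = a_i*q_{i-1} + q_{i-2} with p_{-2}=0, p_{-1}=1, q_{-2}=1, q_{-1}=0:
  i=0: a_0=2, p_0 = 2*1 + 0 = 2, q_0 = 2*0 + 1 = 1.
  i=1: a_1=2, p_1 = 2*2 + 1 = 5, q_1 = 2*1 + 0 = 2.
  i=2: a_2=5, p_2 = 5*5 + 2 = 27, q_2 = 5*2 + 1 = 11.
  i=3: a_3=4, p_3 = 4*27 + 5 = 113, q_3 = 4*11 + 2 = 46.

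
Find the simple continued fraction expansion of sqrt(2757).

Write x_i = (sqrt(2757) + m_i)/d_i with (m_0, d_0) = (0, 1). a_0 = floor(sqrt(2757)) = 52, since 52^2 = 2704 <= 2757 < 2809 = 53^2.
Iterate m_{i+1} = d_i*a_i - m_i, d_{i+1} = (2757 - m_{i+1}^2)/d_i, a_{i+1} = floor((a_0 + m_{i+1})/d_{i+1}):
  m_1 = 1*52 - 0 = 52, d_1 = (2757 - 52^2)/1 = 53/1 = 53, a_1 = floor((52 + 52)/53) = 1.
  m_2 = 53*1 - 52 = 1, d_2 = (2757 - 1^2)/53 = 2756/53 = 52, a_2 = floor((52 + 1)/52) = 1.
  m_3 = 52*1 - 1 = 51, d_3 = (2757 - 51^2)/52 = 156/52 = 3, a_3 = floor((52 + 51)/3) = 34.
  m_4 = 3*34 - 51 = 51, d_4 = (2757 - 51^2)/3 = 156/3 = 52, a_4 = floor((52 + 51)/52) = 1.
  m_5 = 52*1 - 51 = 1, d_5 = (2757 - 1^2)/52 = 2756/52 = 53, a_5 = floor((52 + 1)/53) = 1.
  m_6 = 53*1 - 1 = 52, d_6 = (2757 - 52^2)/53 = 53/53 = 1, a_6 = floor((52 + 52)/1) = 104.
  m_7 = 1*104 - 52 = 52, d_7 = (2757 - 52^2)/1 = 53/1 = 53: (m_7, d_7) = (m_1, d_1) = (52, 53), so from here the quotients repeat a_1, ..., a_6; the period length is 6.
Hence the expansion of sqrt(2757) is a_0 = 52 followed by the repeating block 1, 1, 34, 1, 1, 104 (period 6).

[52; (1, 1, 34, 1, 1, 104)]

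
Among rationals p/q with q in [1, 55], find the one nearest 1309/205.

Expand x = 1309/205 as a continued fraction with the Euclidean algorithm:
  1309 = 6*205 + 79, so a_0 = 6.
  205 = 2*79 + 47, so a_1 = 2.
  79 = 1*47 + 32, so a_2 = 1.
  47 = 1*32 + 15, so a_3 = 1.
  32 = 2*15 + 2, so a_4 = 2.
  15 = 7*2 + 1, so a_5 = 7.
  2 = 2*1 + 0, so a_6 = 2.
so x = [6; 2, 1, 1, 2, 7, 2].
Convergents (p_i = a_i*p_{i-1} + p_{i-2}, q_i = a_i*q_{i-1} + q_{i-2} with p_{-2}=0, p_{-1}=1, q_{-2}=1, q_{-1}=0), until the denominator exceeds 55:
  i=0: a_0=6, p_0 = 6*1 + 0 = 6, q_0 = 6*0 + 1 = 1.
  i=1: a_1=2, p_1 = 2*6 + 1 = 13, q_1 = 2*1 + 0 = 2.
  i=2: a_2=1, p_2 = 1*13 + 6 = 19, q_2 = 1*2 + 1 = 3.
  i=3: a_3=1, p_3 = 1*19 + 13 = 32, q_3 = 1*3 + 2 = 5.
  i=4: a_4=2, p_4 = 2*32 + 19 = 83, q_4 = 2*5 + 3 = 13.
  i=5: a_5=7, p_5 = 7*83 + 32 = 613, q_5 = 7*13 + 5 = 96.
q_5 = 96 > 55, so the last convergent with denominator <= 55 is p_4/q_4 = 83/13.
The closest fraction with denominator <= 55 is either p_4/q_4 or the intermediate fraction (k*p_4 + p_3)/(k*q_4 + q_3) with the largest k >= 1 whose denominator stays <= 55; these approach x as k grows, and every other convergent or intermediate fraction in range is farther away.
Largest k: floor((55 - q_3)/q_4) = floor((55 - 5)/13) = 3.
That gives (3*83 + 32)/(3*13 + 5) = 281/44.
Compare the errors: |x - 83/13| = |1309*13 - 83*205|/(205*13) = 2/2665, and |x - 281/44| = |1309*44 - 281*205|/(205*44) = 9/9020.
Cross-multiplying, 2*9020 = 18040 < 23985 = 9*2665, so 2/2665 is smaller: the convergent 83/13 is closer to x than 281/44.

83/13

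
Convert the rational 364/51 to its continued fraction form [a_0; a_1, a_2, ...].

Run the Euclidean algorithm on 364 and 51; the successive quotients are the partial quotients a_0, a_1, ... (each step inverts the fractional part left over by the previous one):
  364 = 7*51 + 7, so a_0 = 7.
  51 = 7*7 + 2, so a_1 = 7.
  7 = 3*2 + 1, so a_2 = 3.
  2 = 2*1 + 0, so a_3 = 2.
The remainder reaches 0 after 4 divisions, so the expansion has 4 partial quotients, read off in order.

[7; 7, 3, 2]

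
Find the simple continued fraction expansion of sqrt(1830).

[42; (1, 3, 1, 1, 16, 1, 1, 3, 1, 84)]

Write x_i = (sqrt(1830) + m_i)/d_i with (m_0, d_0) = (0, 1). a_0 = floor(sqrt(1830)) = 42, since 42^2 = 1764 <= 1830 < 1849 = 43^2.
Iterate m_{i+1} = d_i*a_i - m_i, d_{i+1} = (1830 - m_{i+1}^2)/d_i, a_{i+1} = floor((a_0 + m_{i+1})/d_{i+1}):
  m_1 = 1*42 - 0 = 42, d_1 = (1830 - 42^2)/1 = 66/1 = 66, a_1 = floor((42 + 42)/66) = 1.
  m_2 = 66*1 - 42 = 24, d_2 = (1830 - 24^2)/66 = 1254/66 = 19, a_2 = floor((42 + 24)/19) = 3.
  m_3 = 19*3 - 24 = 33, d_3 = (1830 - 33^2)/19 = 741/19 = 39, a_3 = floor((42 + 33)/39) = 1.
  m_4 = 39*1 - 33 = 6, d_4 = (1830 - 6^2)/39 = 1794/39 = 46, a_4 = floor((42 + 6)/46) = 1.
  m_5 = 46*1 - 6 = 40, d_5 = (1830 - 40^2)/46 = 230/46 = 5, a_5 = floor((42 + 40)/5) = 16.
  m_6 = 5*16 - 40 = 40, d_6 = (1830 - 40^2)/5 = 230/5 = 46, a_6 = floor((42 + 40)/46) = 1.
  m_7 = 46*1 - 40 = 6, d_7 = (1830 - 6^2)/46 = 1794/46 = 39, a_7 = floor((42 + 6)/39) = 1.
  m_8 = 39*1 - 6 = 33, d_8 = (1830 - 33^2)/39 = 741/39 = 19, a_8 = floor((42 + 33)/19) = 3.
  m_9 = 19*3 - 33 = 24, d_9 = (1830 - 24^2)/19 = 1254/19 = 66, a_9 = floor((42 + 24)/66) = 1.
  m_10 = 66*1 - 24 = 42, d_10 = (1830 - 42^2)/66 = 66/66 = 1, a_10 = floor((42 + 42)/1) = 84.
  m_11 = 1*84 - 42 = 42, d_11 = (1830 - 42^2)/1 = 66/1 = 66: (m_11, d_11) = (m_1, d_1) = (42, 66), so from here the quotients repeat a_1, ..., a_10; the period length is 10.
Hence the expansion of sqrt(1830) is a_0 = 42 followed by the repeating block 1, 3, 1, 1, 16, 1, 1, 3, 1, 84 (period 10).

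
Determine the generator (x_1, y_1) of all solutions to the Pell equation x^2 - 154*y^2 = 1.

First expand sqrt(154) as a continued fraction. With x_i = (sqrt(154) + m_i)/d_i and (m_0, d_0) = (0, 1): a_0 = floor(sqrt(154)) = 12, since 12^2 = 144 <= 154 < 169 = 13^2.
Iterate m_{i+1} = d_i*a_i - m_i, d_{i+1} = (154 - m_{i+1}^2)/d_i, a_{i+1} = floor((a_0 + m_{i+1})/d_{i+1}):
  m_1 = 1*12 - 0 = 12, d_1 = (154 - 12^2)/1 = 10/1 = 10, a_1 = floor((12 + 12)/10) = 2.
  m_2 = 10*2 - 12 = 8, d_2 = (154 - 8^2)/10 = 90/10 = 9, a_2 = floor((12 + 8)/9) = 2.
  m_3 = 9*2 - 8 = 10, d_3 = (154 - 10^2)/9 = 54/9 = 6, a_3 = floor((12 + 10)/6) = 3.
  m_4 = 6*3 - 10 = 8, d_4 = (154 - 8^2)/6 = 90/6 = 15, a_4 = floor((12 + 8)/15) = 1.
  m_5 = 15*1 - 8 = 7, d_5 = (154 - 7^2)/15 = 105/15 = 7, a_5 = floor((12 + 7)/7) = 2.
  m_6 = 7*2 - 7 = 7, d_6 = (154 - 7^2)/7 = 105/7 = 15, a_6 = floor((12 + 7)/15) = 1.
  m_7 = 15*1 - 7 = 8, d_7 = (154 - 8^2)/15 = 90/15 = 6, a_7 = floor((12 + 8)/6) = 3.
  m_8 = 6*3 - 8 = 10, d_8 = (154 - 10^2)/6 = 54/6 = 9, a_8 = floor((12 + 10)/9) = 2.
  m_9 = 9*2 - 10 = 8, d_9 = (154 - 8^2)/9 = 90/9 = 10, a_9 = floor((12 + 8)/10) = 2.
  m_10 = 10*2 - 8 = 12, d_10 = (154 - 12^2)/10 = 10/10 = 1, a_10 = floor((12 + 12)/1) = 24.
  m_11 = 1*24 - 12 = 12, d_11 = (154 - 12^2)/1 = 10/1 = 10: (m_11, d_11) = (m_1, d_1) = (12, 10), so from here the quotients repeat a_1, ..., a_10; the period length is 10.
So sqrt(154) = [12; (2, 2, 3, 1, 2, 1, 3, 2, 2, 24)] with period length k = 10.
k is even, so the fundamental solution of x^2 - 154y^2 = 1 is (p_{k-1}, q_{k-1}) = (p_9, q_9); compute convergents through index 9.
Convergents (p_i = a_i*p_{i-1} + p_{i-2}, q_i = a_i*q_{i-1} + q_{i-2} with p_{-2}=0, p_{-1}=1, q_{-2}=1, q_{-1}=0):
  i=0: a_0=12, p_0 = 12*1 + 0 = 12, q_0 = 12*0 + 1 = 1.
  i=1: a_1=2, p_1 = 2*12 + 1 = 25, q_1 = 2*1 + 0 = 2.
  i=2: a_2=2, p_2 = 2*25 + 12 = 62, q_2 = 2*2 + 1 = 5.
  i=3: a_3=3, p_3 = 3*62 + 25 = 211, q_3 = 3*5 + 2 = 17.
  i=4: a_4=1, p_4 = 1*211 + 62 = 273, q_4 = 1*17 + 5 = 22.
  i=5: a_5=2, p_5 = 2*273 + 211 = 757, q_5 = 2*22 + 17 = 61.
  i=6: a_6=1, p_6 = 1*757 + 273 = 1030, q_6 = 1*61 + 22 = 83.
  i=7: a_7=3, p_7 = 3*1030 + 757 = 3847, q_7 = 3*83 + 61 = 310.
  i=8: a_8=2, p_8 = 2*3847 + 1030 = 8724, q_8 = 2*310 + 83 = 703.
  i=9: a_9=2, p_9 = 2*8724 + 3847 = 21295, q_9 = 2*703 + 310 = 1716.
Check: 21295^2 - 154*1716^2 = 453477025 - 453477024 = 1, so (x, y) = (21295, 1716) solves the equation, and by the theorem it is the least positive solution.

(x, y) = (21295, 1716)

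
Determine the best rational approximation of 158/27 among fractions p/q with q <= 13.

Expand x = 158/27 as a continued fraction with the Euclidean algorithm:
  158 = 5*27 + 23, so a_0 = 5.
  27 = 1*23 + 4, so a_1 = 1.
  23 = 5*4 + 3, so a_2 = 5.
  4 = 1*3 + 1, so a_3 = 1.
  3 = 3*1 + 0, so a_4 = 3.
so x = [5; 1, 5, 1, 3].
Convergents (p_i = a_i*p_{i-1} + p_{i-2}, q_i = a_i*q_{i-1} + q_{i-2} with p_{-2}=0, p_{-1}=1, q_{-2}=1, q_{-1}=0), until the denominator exceeds 13:
  i=0: a_0=5, p_0 = 5*1 + 0 = 5, q_0 = 5*0 + 1 = 1.
  i=1: a_1=1, p_1 = 1*5 + 1 = 6, q_1 = 1*1 + 0 = 1.
  i=2: a_2=5, p_2 = 5*6 + 5 = 35, q_2 = 5*1 + 1 = 6.
  i=3: a_3=1, p_3 = 1*35 + 6 = 41, q_3 = 1*6 + 1 = 7.
  i=4: a_4=3, p_4 = 3*41 + 35 = 158, q_4 = 3*7 + 6 = 27.
q_4 = 27 > 13, so the last convergent with denominator <= 13 is p_3/q_3 = 41/7.
The closest fraction with denominator <= 13 is either p_3/q_3 or the intermediate fraction (k*p_3 + p_2)/(k*q_3 + q_2) with the largest k >= 1 whose denominator stays <= 13; these approach x as k grows, and every other convergent or intermediate fraction in range is farther away.
Largest k: floor((13 - q_2)/q_3) = floor((13 - 6)/7) = 1.
That gives (1*41 + 35)/(1*7 + 6) = 76/13.
Compare the errors: |x - 41/7| = |158*7 - 41*27|/(27*7) = 1/189, and |x - 76/13| = |158*13 - 76*27|/(27*13) = 2/351.
Cross-multiplying, 1*351 = 351 < 378 = 2*189, so 1/189 is smaller: the convergent 41/7 is closer to x than 76/13.

41/7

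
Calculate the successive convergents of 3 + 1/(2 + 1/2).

3/1, 7/2, 17/5

Using the convergent recurrence p_i = a_i*p_{i-1} + p_{i-2}, q_i = a_i*q_{i-1} + q_{i-2} with p_{-2}=0, p_{-1}=1, q_{-2}=1, q_{-1}=0:
  i=0: a_0=3, p_0 = 3*1 + 0 = 3, q_0 = 3*0 + 1 = 1.
  i=1: a_1=2, p_1 = 2*3 + 1 = 7, q_1 = 2*1 + 0 = 2.
  i=2: a_2=2, p_2 = 2*7 + 3 = 17, q_2 = 2*2 + 1 = 5.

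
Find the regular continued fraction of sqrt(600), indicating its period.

Write x_i = (sqrt(600) + m_i)/d_i with (m_0, d_0) = (0, 1). a_0 = floor(sqrt(600)) = 24, since 24^2 = 576 <= 600 < 625 = 25^2.
Iterate m_{i+1} = d_i*a_i - m_i, d_{i+1} = (600 - m_{i+1}^2)/d_i, a_{i+1} = floor((a_0 + m_{i+1})/d_{i+1}):
  m_1 = 1*24 - 0 = 24, d_1 = (600 - 24^2)/1 = 24/1 = 24, a_1 = floor((24 + 24)/24) = 2.
  m_2 = 24*2 - 24 = 24, d_2 = (600 - 24^2)/24 = 24/24 = 1, a_2 = floor((24 + 24)/1) = 48.
  m_3 = 1*48 - 24 = 24, d_3 = (600 - 24^2)/1 = 24/1 = 24: (m_3, d_3) = (m_1, d_1) = (24, 24), so from here the quotients repeat a_1, a_2; the period length is 2.
Hence the expansion of sqrt(600) is a_0 = 24 followed by the repeating block 2, 48 (period 2).

[24; (2, 48)]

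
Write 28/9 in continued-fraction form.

[3; 9]

Run the Euclidean algorithm on 28 and 9; the successive quotients are the partial quotients a_0, a_1, ... (each step inverts the fractional part left over by the previous one):
  28 = 3*9 + 1, so a_0 = 3.
  9 = 9*1 + 0, so a_1 = 9.
The remainder reaches 0 after 2 divisions, so the expansion has 2 partial quotients, read off in order.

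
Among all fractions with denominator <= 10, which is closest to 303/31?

88/9

Expand x = 303/31 as a continued fraction with the Euclidean algorithm:
  303 = 9*31 + 24, so a_0 = 9.
  31 = 1*24 + 7, so a_1 = 1.
  24 = 3*7 + 3, so a_2 = 3.
  7 = 2*3 + 1, so a_3 = 2.
  3 = 3*1 + 0, so a_4 = 3.
so x = [9; 1, 3, 2, 3].
Convergents (p_i = a_i*p_{i-1} + p_{i-2}, q_i = a_i*q_{i-1} + q_{i-2} with p_{-2}=0, p_{-1}=1, q_{-2}=1, q_{-1}=0), until the denominator exceeds 10:
  i=0: a_0=9, p_0 = 9*1 + 0 = 9, q_0 = 9*0 + 1 = 1.
  i=1: a_1=1, p_1 = 1*9 + 1 = 10, q_1 = 1*1 + 0 = 1.
  i=2: a_2=3, p_2 = 3*10 + 9 = 39, q_2 = 3*1 + 1 = 4.
  i=3: a_3=2, p_3 = 2*39 + 10 = 88, q_3 = 2*4 + 1 = 9.
  i=4: a_4=3, p_4 = 3*88 + 39 = 303, q_4 = 3*9 + 4 = 31.
q_4 = 31 > 10, so the last convergent with denominator <= 10 is p_3/q_3 = 88/9.
The closest fraction with denominator <= 10 is either p_3/q_3 or the intermediate fraction (k*p_3 + p_2)/(k*q_3 + q_2) with the largest k >= 1 whose denominator stays <= 10; these approach x as k grows, and every other convergent or intermediate fraction in range is farther away.
Largest k: floor((10 - q_2)/q_3) = floor((10 - 4)/9) = 0.
Since k = 0, no intermediate fraction beyond p_3/q_3 has denominator <= 10, so the convergent 88/9 is the closest (its error is |303*9 - 88*31|/(31*9) = 1/279).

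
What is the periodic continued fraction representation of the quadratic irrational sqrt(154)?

[12; (2, 2, 3, 1, 2, 1, 3, 2, 2, 24)]

Write x_i = (sqrt(154) + m_i)/d_i with (m_0, d_0) = (0, 1). a_0 = floor(sqrt(154)) = 12, since 12^2 = 144 <= 154 < 169 = 13^2.
Iterate m_{i+1} = d_i*a_i - m_i, d_{i+1} = (154 - m_{i+1}^2)/d_i, a_{i+1} = floor((a_0 + m_{i+1})/d_{i+1}):
  m_1 = 1*12 - 0 = 12, d_1 = (154 - 12^2)/1 = 10/1 = 10, a_1 = floor((12 + 12)/10) = 2.
  m_2 = 10*2 - 12 = 8, d_2 = (154 - 8^2)/10 = 90/10 = 9, a_2 = floor((12 + 8)/9) = 2.
  m_3 = 9*2 - 8 = 10, d_3 = (154 - 10^2)/9 = 54/9 = 6, a_3 = floor((12 + 10)/6) = 3.
  m_4 = 6*3 - 10 = 8, d_4 = (154 - 8^2)/6 = 90/6 = 15, a_4 = floor((12 + 8)/15) = 1.
  m_5 = 15*1 - 8 = 7, d_5 = (154 - 7^2)/15 = 105/15 = 7, a_5 = floor((12 + 7)/7) = 2.
  m_6 = 7*2 - 7 = 7, d_6 = (154 - 7^2)/7 = 105/7 = 15, a_6 = floor((12 + 7)/15) = 1.
  m_7 = 15*1 - 7 = 8, d_7 = (154 - 8^2)/15 = 90/15 = 6, a_7 = floor((12 + 8)/6) = 3.
  m_8 = 6*3 - 8 = 10, d_8 = (154 - 10^2)/6 = 54/6 = 9, a_8 = floor((12 + 10)/9) = 2.
  m_9 = 9*2 - 10 = 8, d_9 = (154 - 8^2)/9 = 90/9 = 10, a_9 = floor((12 + 8)/10) = 2.
  m_10 = 10*2 - 8 = 12, d_10 = (154 - 12^2)/10 = 10/10 = 1, a_10 = floor((12 + 12)/1) = 24.
  m_11 = 1*24 - 12 = 12, d_11 = (154 - 12^2)/1 = 10/1 = 10: (m_11, d_11) = (m_1, d_1) = (12, 10), so from here the quotients repeat a_1, ..., a_10; the period length is 10.
Hence the expansion of sqrt(154) is a_0 = 12 followed by the repeating block 2, 2, 3, 1, 2, 1, 3, 2, 2, 24 (period 10).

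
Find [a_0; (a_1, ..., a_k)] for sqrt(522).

[22; (1, 5, 1, 1, 4, 1, 1, 5, 1, 44)]

Write x_i = (sqrt(522) + m_i)/d_i with (m_0, d_0) = (0, 1). a_0 = floor(sqrt(522)) = 22, since 22^2 = 484 <= 522 < 529 = 23^2.
Iterate m_{i+1} = d_i*a_i - m_i, d_{i+1} = (522 - m_{i+1}^2)/d_i, a_{i+1} = floor((a_0 + m_{i+1})/d_{i+1}):
  m_1 = 1*22 - 0 = 22, d_1 = (522 - 22^2)/1 = 38/1 = 38, a_1 = floor((22 + 22)/38) = 1.
  m_2 = 38*1 - 22 = 16, d_2 = (522 - 16^2)/38 = 266/38 = 7, a_2 = floor((22 + 16)/7) = 5.
  m_3 = 7*5 - 16 = 19, d_3 = (522 - 19^2)/7 = 161/7 = 23, a_3 = floor((22 + 19)/23) = 1.
  m_4 = 23*1 - 19 = 4, d_4 = (522 - 4^2)/23 = 506/23 = 22, a_4 = floor((22 + 4)/22) = 1.
  m_5 = 22*1 - 4 = 18, d_5 = (522 - 18^2)/22 = 198/22 = 9, a_5 = floor((22 + 18)/9) = 4.
  m_6 = 9*4 - 18 = 18, d_6 = (522 - 18^2)/9 = 198/9 = 22, a_6 = floor((22 + 18)/22) = 1.
  m_7 = 22*1 - 18 = 4, d_7 = (522 - 4^2)/22 = 506/22 = 23, a_7 = floor((22 + 4)/23) = 1.
  m_8 = 23*1 - 4 = 19, d_8 = (522 - 19^2)/23 = 161/23 = 7, a_8 = floor((22 + 19)/7) = 5.
  m_9 = 7*5 - 19 = 16, d_9 = (522 - 16^2)/7 = 266/7 = 38, a_9 = floor((22 + 16)/38) = 1.
  m_10 = 38*1 - 16 = 22, d_10 = (522 - 22^2)/38 = 38/38 = 1, a_10 = floor((22 + 22)/1) = 44.
  m_11 = 1*44 - 22 = 22, d_11 = (522 - 22^2)/1 = 38/1 = 38: (m_11, d_11) = (m_1, d_1) = (22, 38), so from here the quotients repeat a_1, ..., a_10; the period length is 10.
Hence the expansion of sqrt(522) is a_0 = 22 followed by the repeating block 1, 5, 1, 1, 4, 1, 1, 5, 1, 44 (period 10).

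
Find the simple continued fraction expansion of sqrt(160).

[12; (1, 1, 1, 5, 1, 1, 1, 24)]

Write x_i = (sqrt(160) + m_i)/d_i with (m_0, d_0) = (0, 1). a_0 = floor(sqrt(160)) = 12, since 12^2 = 144 <= 160 < 169 = 13^2.
Iterate m_{i+1} = d_i*a_i - m_i, d_{i+1} = (160 - m_{i+1}^2)/d_i, a_{i+1} = floor((a_0 + m_{i+1})/d_{i+1}):
  m_1 = 1*12 - 0 = 12, d_1 = (160 - 12^2)/1 = 16/1 = 16, a_1 = floor((12 + 12)/16) = 1.
  m_2 = 16*1 - 12 = 4, d_2 = (160 - 4^2)/16 = 144/16 = 9, a_2 = floor((12 + 4)/9) = 1.
  m_3 = 9*1 - 4 = 5, d_3 = (160 - 5^2)/9 = 135/9 = 15, a_3 = floor((12 + 5)/15) = 1.
  m_4 = 15*1 - 5 = 10, d_4 = (160 - 10^2)/15 = 60/15 = 4, a_4 = floor((12 + 10)/4) = 5.
  m_5 = 4*5 - 10 = 10, d_5 = (160 - 10^2)/4 = 60/4 = 15, a_5 = floor((12 + 10)/15) = 1.
  m_6 = 15*1 - 10 = 5, d_6 = (160 - 5^2)/15 = 135/15 = 9, a_6 = floor((12 + 5)/9) = 1.
  m_7 = 9*1 - 5 = 4, d_7 = (160 - 4^2)/9 = 144/9 = 16, a_7 = floor((12 + 4)/16) = 1.
  m_8 = 16*1 - 4 = 12, d_8 = (160 - 12^2)/16 = 16/16 = 1, a_8 = floor((12 + 12)/1) = 24.
  m_9 = 1*24 - 12 = 12, d_9 = (160 - 12^2)/1 = 16/1 = 16: (m_9, d_9) = (m_1, d_1) = (12, 16), so from here the quotients repeat a_1, ..., a_8; the period length is 8.
Hence the expansion of sqrt(160) is a_0 = 12 followed by the repeating block 1, 1, 1, 5, 1, 1, 1, 24 (period 8).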